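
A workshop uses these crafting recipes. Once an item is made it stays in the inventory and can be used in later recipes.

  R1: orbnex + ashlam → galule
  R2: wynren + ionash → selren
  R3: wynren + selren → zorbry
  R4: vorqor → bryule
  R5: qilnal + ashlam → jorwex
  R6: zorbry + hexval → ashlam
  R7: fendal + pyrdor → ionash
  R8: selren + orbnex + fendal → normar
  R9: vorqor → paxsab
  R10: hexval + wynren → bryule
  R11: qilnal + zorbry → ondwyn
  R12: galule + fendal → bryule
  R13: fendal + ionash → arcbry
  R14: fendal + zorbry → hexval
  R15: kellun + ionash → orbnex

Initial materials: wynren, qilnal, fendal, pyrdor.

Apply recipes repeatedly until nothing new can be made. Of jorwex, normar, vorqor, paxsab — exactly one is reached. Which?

fendal + pyrdor → ionash (R7).
wynren + ionash → selren (R2).
wynren + selren → zorbry (R3).
Using R14, fendal and zorbry make hexval.
zorbry + hexval → ashlam (R6).
Using R5, qilnal and ashlam make jorwex.
normar would need selren, orbnex, and fendal (R8), but orbnex is never obtained. No rule produces vorqor, and it is not given. paxsab would need vorqor (R9), but vorqor is never obtained.

jorwex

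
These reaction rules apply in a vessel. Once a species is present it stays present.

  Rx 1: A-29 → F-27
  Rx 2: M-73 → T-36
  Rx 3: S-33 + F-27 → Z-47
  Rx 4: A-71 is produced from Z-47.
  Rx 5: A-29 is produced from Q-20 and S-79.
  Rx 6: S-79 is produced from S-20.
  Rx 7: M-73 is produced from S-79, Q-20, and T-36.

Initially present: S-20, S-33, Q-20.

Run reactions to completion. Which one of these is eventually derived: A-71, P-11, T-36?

A-71

S-20 present → S-79 forms (Rx 6).
Q-20 and S-79 present → A-29 forms (Rx 5).
A-29 present → F-27 forms (Rx 1).
S-33 and F-27 present → Z-47 forms (Rx 3).
Z-47 present → A-71 forms (Rx 4).
No rule produces P-11, and it is not given. T-36 would need M-73 (Rx 2), but M-73 never forms.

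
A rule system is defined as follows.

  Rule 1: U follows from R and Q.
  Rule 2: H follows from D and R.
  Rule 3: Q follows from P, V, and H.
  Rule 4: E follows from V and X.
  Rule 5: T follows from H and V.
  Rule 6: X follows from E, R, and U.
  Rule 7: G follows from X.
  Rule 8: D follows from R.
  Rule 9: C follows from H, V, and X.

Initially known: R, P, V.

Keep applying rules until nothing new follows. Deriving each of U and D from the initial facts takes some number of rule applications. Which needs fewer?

D

D: R holds, so D follows (Rule 8). [1 rule application]
U: R holds, so D follows (Rule 8). From D and R, Rule 2 gives H. From P, V, and H, Rule 3 gives Q. R and Q hold, so U follows (Rule 1). [4 rule applications]
D needs fewer.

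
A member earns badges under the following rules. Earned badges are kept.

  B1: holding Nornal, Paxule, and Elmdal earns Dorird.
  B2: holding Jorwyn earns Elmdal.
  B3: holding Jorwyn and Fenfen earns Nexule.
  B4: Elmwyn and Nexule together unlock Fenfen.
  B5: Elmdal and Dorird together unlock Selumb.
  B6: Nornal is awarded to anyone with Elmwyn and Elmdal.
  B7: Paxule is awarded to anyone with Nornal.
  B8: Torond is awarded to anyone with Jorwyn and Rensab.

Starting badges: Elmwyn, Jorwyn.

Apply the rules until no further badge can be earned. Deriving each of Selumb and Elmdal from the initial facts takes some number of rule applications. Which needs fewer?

Elmdal: With Jorwyn, Elmdal is earned (B2). [1 rule application]
Selumb: With Jorwyn, Elmdal is earned (B2). With Elmwyn and Elmdal, Nornal is earned (B6). With Nornal, Paxule is earned (B7). With Nornal, Paxule, and Elmdal, Dorird is earned (B1). With Elmdal and Dorird, Selumb is earned (B5). [5 rule applications]
Elmdal needs fewer.

Elmdal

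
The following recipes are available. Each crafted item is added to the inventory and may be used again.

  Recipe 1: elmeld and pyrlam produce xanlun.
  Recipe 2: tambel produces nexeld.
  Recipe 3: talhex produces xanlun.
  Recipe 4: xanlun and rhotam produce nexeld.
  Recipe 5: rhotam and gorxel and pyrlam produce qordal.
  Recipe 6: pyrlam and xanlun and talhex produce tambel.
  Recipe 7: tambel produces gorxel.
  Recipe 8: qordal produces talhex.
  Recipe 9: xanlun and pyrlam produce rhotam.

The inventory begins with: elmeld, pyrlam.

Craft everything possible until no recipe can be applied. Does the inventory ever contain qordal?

qordal would need rhotam, gorxel, and pyrlam (Recipe 5), but gorxel is never obtained.

No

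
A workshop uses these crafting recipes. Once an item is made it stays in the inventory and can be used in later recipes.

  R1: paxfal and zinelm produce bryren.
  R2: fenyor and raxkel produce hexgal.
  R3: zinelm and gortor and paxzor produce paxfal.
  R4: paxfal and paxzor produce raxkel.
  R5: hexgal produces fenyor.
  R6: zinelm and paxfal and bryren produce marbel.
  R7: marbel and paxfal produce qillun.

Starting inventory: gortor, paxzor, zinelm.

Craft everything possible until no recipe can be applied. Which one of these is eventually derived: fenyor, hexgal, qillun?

Using R3, zinelm, gortor, and paxzor make paxfal.
Using R1, paxfal and zinelm make bryren.
Using R6, zinelm, paxfal, and bryren make marbel.
marbel and paxfal → qillun (R7).
fenyor would need hexgal (R5), but hexgal is never obtained. hexgal would need fenyor and raxkel (R2), but fenyor is never obtained.

qillun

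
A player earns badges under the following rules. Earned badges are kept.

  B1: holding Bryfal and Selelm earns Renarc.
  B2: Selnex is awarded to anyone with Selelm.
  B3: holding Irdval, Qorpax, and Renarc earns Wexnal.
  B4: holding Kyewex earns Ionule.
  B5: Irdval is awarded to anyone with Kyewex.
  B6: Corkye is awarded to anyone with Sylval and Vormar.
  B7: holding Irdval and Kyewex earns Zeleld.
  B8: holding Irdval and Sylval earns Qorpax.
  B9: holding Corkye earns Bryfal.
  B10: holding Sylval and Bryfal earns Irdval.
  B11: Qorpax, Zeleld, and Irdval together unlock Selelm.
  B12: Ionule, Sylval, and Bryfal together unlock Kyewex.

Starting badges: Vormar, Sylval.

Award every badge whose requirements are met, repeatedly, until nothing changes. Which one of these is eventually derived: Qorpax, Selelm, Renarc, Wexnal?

With Sylval and Vormar, Corkye is earned (B6).
With Corkye, Bryfal is earned (B9).
With Sylval and Bryfal, Irdval is earned (B10).
With Irdval and Sylval, Qorpax is earned (B8).
Selelm would need Qorpax, Zeleld, and Irdval (B11), but Zeleld is never earned. Wexnal would need Irdval, Qorpax, and Renarc (B3), but Renarc is never earned. Renarc would need Bryfal and Selelm (B1), but Selelm is never earned.

Qorpax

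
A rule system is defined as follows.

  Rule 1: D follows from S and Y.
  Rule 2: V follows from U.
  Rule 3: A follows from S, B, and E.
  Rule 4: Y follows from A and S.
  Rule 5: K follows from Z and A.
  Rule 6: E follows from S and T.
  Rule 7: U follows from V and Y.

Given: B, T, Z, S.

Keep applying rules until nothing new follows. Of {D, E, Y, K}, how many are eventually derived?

4

From S and T, Rule 6 gives E.
From S, B, and E, Rule 3 gives A.
Z and A hold, so K follows (Rule 5).
From A and S, Rule 4 gives Y.
From S and Y, Rule 1 gives D.
D: reached.
E: reached.
Y: reached.
K: reached.
All 4 are reached.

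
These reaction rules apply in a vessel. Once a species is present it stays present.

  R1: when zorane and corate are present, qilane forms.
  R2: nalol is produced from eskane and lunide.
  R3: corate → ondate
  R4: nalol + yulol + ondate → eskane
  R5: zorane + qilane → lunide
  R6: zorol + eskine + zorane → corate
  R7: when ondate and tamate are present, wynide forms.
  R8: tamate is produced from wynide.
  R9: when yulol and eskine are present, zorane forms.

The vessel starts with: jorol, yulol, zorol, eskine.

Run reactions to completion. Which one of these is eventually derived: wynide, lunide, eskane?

yulol and eskine present → zorane forms (R9).
zorol, eskine, and zorane present → corate forms (R6).
zorane and corate present → qilane forms (R1).
zorane and qilane present → lunide forms (R5).
wynide would need ondate and tamate (R7), but tamate never forms. eskane would need nalol, yulol, and ondate (R4), but nalol never forms.

lunide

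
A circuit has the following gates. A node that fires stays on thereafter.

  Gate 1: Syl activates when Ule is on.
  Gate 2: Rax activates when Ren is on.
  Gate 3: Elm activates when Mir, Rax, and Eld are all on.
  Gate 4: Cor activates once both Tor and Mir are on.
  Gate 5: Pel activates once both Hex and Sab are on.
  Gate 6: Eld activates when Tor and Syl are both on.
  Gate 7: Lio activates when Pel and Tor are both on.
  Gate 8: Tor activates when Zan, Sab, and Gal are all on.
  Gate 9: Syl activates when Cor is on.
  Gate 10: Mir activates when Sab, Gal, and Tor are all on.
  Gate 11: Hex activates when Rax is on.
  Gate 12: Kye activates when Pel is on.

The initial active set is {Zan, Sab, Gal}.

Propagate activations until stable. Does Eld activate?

Yes

Gate 8: Zan, Sab, and Gal on → Tor on.
Sab, Gal, and Tor are on, so Mir activates (Gate 10).
Gate 4: Tor and Mir on → Cor on.
Cor is on, so Syl activates (Gate 9).
Gate 6: Tor and Syl on → Eld on.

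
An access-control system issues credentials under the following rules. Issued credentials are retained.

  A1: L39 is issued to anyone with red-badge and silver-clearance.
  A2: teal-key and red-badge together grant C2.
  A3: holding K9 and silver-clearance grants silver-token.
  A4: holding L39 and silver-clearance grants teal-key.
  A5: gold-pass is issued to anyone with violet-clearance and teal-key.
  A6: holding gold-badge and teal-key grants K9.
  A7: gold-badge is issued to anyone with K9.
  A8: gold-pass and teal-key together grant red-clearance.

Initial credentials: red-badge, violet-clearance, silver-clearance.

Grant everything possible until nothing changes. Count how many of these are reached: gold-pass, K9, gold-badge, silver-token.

Holding red-badge and silver-clearance grants L39 (A1).
Holding L39 and silver-clearance grants teal-key (A4).
Holding violet-clearance and teal-key grants gold-pass (A5).
gold-pass: reached.
K9 would need gold-badge and teal-key (A6), but gold-badge is never granted.
gold-badge would need K9 (A7), but K9 is never granted.
silver-token would need K9 and silver-clearance (A3), but K9 is never granted.
Reached: gold-pass — 1 of the 4.

1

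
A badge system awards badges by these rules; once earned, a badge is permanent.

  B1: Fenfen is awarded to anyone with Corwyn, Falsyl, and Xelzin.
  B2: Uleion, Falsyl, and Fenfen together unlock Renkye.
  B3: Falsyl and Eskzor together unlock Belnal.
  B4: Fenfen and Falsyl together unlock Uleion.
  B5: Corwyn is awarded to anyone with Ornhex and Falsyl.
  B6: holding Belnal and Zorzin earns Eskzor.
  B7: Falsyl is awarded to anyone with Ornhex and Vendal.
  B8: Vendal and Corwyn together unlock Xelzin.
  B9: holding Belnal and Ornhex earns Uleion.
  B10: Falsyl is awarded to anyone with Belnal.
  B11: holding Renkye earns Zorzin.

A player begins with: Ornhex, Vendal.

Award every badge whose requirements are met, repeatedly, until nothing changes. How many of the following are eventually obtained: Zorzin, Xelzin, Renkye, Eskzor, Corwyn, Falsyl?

5

With Ornhex and Vendal, Falsyl is earned (B7).
With Ornhex and Falsyl, Corwyn is earned (B5).
With Vendal and Corwyn, Xelzin is earned (B8).
With Corwyn, Falsyl, and Xelzin, Fenfen is earned (B1).
With Fenfen and Falsyl, Uleion is earned (B4).
With Uleion, Falsyl, and Fenfen, Renkye is earned (B2).
With Renkye, Zorzin is earned (B11).
Zorzin: reached.
Xelzin: reached.
Renkye: reached.
Eskzor would need Belnal and Zorzin (B6), but Belnal is never earned.
Corwyn: reached.
Falsyl: reached.
Reached: Zorzin, Xelzin, Renkye, Corwyn, and Falsyl — 5 of the 6.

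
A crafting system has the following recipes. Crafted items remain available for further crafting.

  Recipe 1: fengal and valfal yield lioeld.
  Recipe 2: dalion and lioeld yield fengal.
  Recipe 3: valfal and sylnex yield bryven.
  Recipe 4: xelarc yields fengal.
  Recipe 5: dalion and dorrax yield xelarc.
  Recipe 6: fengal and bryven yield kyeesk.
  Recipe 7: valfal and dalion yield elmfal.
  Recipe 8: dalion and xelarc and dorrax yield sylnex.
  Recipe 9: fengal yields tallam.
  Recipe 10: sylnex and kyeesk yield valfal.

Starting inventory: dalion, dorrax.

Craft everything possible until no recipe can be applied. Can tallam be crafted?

dalion and dorrax → xelarc (Recipe 5).
Using Recipe 4, xelarc makes fengal.
Using Recipe 9, fengal makes tallam.

Yes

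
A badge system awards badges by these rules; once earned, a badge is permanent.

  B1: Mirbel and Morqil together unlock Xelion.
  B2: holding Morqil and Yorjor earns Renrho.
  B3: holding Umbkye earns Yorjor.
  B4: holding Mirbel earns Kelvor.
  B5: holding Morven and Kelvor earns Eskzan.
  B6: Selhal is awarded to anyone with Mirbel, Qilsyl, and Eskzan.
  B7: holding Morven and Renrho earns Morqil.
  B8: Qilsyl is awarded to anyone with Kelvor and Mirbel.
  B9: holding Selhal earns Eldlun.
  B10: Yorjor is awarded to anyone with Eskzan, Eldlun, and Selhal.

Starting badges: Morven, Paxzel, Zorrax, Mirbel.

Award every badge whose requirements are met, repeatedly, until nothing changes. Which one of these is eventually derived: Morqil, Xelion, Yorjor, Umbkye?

With Mirbel, Kelvor is earned (B4).
With Morven and Kelvor, Eskzan is earned (B5).
With Kelvor and Mirbel, Qilsyl is earned (B8).
With Mirbel, Qilsyl, and Eskzan, Selhal is earned (B6).
With Selhal, Eldlun is earned (B9).
With Eskzan, Eldlun, and Selhal, Yorjor is earned (B10).
Morqil would need Morven and Renrho (B7), but Renrho is never earned. No rule produces Umbkye, and it is not given. Xelion would need Mirbel and Morqil (B1), but Morqil is never earned.

Yorjor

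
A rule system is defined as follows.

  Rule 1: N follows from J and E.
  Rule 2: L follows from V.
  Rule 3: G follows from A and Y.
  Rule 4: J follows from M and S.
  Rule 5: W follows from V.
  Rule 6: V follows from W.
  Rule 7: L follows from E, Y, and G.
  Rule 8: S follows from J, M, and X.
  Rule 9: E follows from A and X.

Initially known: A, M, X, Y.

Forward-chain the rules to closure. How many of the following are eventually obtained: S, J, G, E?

2

From A and X, Rule 9 gives E.
From A and Y, Rule 3 gives G.
S would need J, M, and X (Rule 8), but J is never established.
J would need M and S (Rule 4), but S is never established.
G: reached.
E: reached.
Reached: G and E — 2 of the 4.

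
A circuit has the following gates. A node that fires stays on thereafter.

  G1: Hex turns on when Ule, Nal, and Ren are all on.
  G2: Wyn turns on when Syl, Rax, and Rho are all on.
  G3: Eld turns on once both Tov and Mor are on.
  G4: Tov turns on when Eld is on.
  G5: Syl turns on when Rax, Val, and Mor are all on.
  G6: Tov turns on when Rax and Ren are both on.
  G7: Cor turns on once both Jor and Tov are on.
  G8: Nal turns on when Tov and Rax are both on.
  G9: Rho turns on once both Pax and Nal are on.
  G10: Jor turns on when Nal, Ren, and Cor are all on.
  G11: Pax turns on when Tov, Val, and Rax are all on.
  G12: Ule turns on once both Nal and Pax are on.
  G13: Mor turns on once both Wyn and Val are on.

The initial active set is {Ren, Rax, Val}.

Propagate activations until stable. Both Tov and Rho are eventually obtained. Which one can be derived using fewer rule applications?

Tov: Rax and Ren are on, so Tov turns on (G6). [1 rule application]
Rho: Rax and Ren are on, so Tov turns on (G6). G11: Tov, Val, and Rax on → Pax on. G8: Tov and Rax on → Nal on. Pax and Nal are on, so Rho turns on (G9). [4 rule applications]
Tov needs fewer.

Tov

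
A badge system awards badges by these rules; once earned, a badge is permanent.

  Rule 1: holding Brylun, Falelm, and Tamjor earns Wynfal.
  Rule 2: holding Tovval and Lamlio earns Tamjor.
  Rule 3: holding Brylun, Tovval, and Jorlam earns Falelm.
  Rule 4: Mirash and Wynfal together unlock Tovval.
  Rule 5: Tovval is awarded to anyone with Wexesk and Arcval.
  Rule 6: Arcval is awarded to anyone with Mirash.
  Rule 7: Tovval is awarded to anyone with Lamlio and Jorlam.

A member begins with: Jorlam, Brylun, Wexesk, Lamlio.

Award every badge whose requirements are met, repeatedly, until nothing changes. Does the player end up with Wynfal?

Yes

With Lamlio and Jorlam, Tovval is earned (Rule 7).
With Brylun, Tovval, and Jorlam, Falelm is earned (Rule 3).
With Tovval and Lamlio, Tamjor is earned (Rule 2).
With Brylun, Falelm, and Tamjor, Wynfal is earned (Rule 1).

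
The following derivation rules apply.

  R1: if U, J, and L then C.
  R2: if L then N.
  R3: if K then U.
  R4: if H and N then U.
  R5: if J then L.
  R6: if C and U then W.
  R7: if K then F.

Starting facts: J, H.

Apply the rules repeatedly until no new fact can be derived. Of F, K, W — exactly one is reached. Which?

W

From J, R5 gives L.
L holds, so N follows (R2).
From H and N, R4 gives U.
U, J, and L hold, so C follows (R1).
C and U hold, so W follows (R6).
F would need K (R7), but K is never established. No rule produces K, and it is not given.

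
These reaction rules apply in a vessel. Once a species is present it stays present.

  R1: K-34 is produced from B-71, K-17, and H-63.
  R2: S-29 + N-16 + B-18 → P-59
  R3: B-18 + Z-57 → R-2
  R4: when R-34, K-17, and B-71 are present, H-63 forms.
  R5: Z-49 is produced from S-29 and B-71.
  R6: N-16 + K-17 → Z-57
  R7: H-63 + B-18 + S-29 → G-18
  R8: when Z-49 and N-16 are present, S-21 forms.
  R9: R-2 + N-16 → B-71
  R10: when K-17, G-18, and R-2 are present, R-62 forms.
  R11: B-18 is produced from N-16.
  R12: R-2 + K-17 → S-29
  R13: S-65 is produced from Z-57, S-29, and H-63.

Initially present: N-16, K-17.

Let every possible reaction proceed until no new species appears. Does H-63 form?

No

H-63 would need R-34, K-17, and B-71 (R4), but R-34 never forms.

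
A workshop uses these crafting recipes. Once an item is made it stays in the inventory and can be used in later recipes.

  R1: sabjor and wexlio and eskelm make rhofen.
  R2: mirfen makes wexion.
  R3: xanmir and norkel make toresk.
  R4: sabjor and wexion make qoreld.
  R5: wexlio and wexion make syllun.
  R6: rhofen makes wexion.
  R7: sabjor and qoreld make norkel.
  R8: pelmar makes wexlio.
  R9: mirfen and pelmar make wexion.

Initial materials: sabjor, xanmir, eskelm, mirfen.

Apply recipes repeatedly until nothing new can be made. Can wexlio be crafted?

wexlio would need pelmar (R8), but pelmar is never obtained.

No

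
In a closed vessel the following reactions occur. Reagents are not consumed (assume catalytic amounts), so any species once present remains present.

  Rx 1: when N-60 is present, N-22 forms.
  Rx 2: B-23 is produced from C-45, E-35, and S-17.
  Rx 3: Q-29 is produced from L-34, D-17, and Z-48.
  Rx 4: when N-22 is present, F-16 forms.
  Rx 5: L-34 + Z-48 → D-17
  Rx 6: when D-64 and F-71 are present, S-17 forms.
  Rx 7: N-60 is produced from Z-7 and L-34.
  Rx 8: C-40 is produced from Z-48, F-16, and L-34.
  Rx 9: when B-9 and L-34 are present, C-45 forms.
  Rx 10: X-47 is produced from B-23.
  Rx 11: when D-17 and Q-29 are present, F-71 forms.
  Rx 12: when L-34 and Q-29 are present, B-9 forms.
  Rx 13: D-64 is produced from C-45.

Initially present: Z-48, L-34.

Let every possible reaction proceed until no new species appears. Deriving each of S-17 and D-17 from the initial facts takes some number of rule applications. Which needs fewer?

D-17: L-34 and Z-48 present → D-17 forms (Rx 5). [1 rule application]
S-17: L-34 and Z-48 present → D-17 forms (Rx 5). L-34, D-17, and Z-48 present → Q-29 forms (Rx 3). L-34 and Q-29 present → B-9 forms (Rx 12). D-17 and Q-29 present → F-71 forms (Rx 11). B-9 and L-34 present → C-45 forms (Rx 9). C-45 present → D-64 forms (Rx 13). D-64 and F-71 present → S-17 forms (Rx 6). [7 rule applications]
D-17 needs fewer.

D-17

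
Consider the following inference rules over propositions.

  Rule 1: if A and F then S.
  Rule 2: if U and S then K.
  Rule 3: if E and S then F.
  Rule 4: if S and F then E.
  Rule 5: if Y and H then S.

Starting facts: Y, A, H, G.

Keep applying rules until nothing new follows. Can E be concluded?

E would need S and F (Rule 4), but F is never established.

No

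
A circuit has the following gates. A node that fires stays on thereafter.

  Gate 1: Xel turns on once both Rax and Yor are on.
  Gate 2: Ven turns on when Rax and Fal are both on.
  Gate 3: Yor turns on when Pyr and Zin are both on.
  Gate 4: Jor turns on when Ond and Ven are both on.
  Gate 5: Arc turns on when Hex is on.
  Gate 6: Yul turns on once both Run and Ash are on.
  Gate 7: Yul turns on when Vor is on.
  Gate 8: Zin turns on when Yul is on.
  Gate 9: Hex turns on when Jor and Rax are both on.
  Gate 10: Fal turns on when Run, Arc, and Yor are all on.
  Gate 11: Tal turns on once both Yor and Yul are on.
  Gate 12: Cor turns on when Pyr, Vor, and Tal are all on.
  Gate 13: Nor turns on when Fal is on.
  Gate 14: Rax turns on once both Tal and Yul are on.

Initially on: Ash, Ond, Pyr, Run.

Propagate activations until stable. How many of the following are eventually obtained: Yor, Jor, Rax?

2

Run and Ash are on, so Yul turns on (Gate 6).
Gate 8: Yul on → Zin on.
Pyr and Zin are on, so Yor turns on (Gate 3).
Gate 11: Yor and Yul on → Tal on.
Gate 14: Tal and Yul on → Rax on.
Yor: reached.
Jor would need Ond and Ven (Gate 4), but Ven never turns on.
Rax: reached.
Reached: Yor and Rax — 2 of the 3.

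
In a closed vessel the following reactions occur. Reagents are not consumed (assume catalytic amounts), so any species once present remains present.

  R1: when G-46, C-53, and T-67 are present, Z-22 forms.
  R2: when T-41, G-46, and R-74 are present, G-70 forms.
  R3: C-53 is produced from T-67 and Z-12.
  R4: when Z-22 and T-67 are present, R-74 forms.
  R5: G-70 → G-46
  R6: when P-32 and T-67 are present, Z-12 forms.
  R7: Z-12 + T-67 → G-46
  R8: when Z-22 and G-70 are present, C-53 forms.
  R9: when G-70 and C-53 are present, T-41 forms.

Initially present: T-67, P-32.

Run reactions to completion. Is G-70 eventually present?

G-70 would need T-41, G-46, and R-74 (R2), but T-41 never forms.

No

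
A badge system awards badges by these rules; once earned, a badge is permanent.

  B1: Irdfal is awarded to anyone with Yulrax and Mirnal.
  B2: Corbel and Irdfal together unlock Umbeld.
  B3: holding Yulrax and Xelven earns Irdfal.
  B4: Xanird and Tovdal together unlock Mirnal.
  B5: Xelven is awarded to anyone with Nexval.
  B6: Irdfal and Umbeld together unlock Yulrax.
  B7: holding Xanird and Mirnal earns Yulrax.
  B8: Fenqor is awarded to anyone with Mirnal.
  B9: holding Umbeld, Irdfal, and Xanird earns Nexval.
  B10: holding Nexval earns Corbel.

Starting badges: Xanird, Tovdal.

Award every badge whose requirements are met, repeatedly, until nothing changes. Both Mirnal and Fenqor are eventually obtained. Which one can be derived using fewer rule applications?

Mirnal

Mirnal: With Xanird and Tovdal, Mirnal is earned (B4). [1 rule application]
Fenqor: With Xanird and Tovdal, Mirnal is earned (B4). With Mirnal, Fenqor is earned (B8). [2 rule applications]
Mirnal needs fewer.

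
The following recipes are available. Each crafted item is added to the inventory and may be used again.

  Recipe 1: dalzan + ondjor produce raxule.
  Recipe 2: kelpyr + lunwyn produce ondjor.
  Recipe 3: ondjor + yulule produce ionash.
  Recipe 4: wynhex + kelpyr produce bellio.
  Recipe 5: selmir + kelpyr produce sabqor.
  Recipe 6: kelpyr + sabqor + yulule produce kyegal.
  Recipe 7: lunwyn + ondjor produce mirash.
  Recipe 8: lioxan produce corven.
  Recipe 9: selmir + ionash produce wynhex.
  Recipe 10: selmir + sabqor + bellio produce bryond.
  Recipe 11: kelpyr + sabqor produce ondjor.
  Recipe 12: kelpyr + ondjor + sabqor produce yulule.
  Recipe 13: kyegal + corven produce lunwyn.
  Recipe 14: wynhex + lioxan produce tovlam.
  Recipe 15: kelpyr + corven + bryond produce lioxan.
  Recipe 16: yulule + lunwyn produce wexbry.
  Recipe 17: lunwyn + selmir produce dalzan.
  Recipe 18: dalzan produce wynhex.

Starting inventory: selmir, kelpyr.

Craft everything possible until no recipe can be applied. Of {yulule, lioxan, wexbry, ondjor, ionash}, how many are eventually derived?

selmir + kelpyr → sabqor (Recipe 5).
Using Recipe 11, kelpyr and sabqor make ondjor.
kelpyr + ondjor + sabqor → yulule (Recipe 12).
ondjor + yulule → ionash (Recipe 3).
yulule: reached.
lioxan would need kelpyr, corven, and bryond (Recipe 15), but corven is never obtained.
wexbry would need yulule and lunwyn (Recipe 16), but lunwyn is never obtained.
ondjor: reached.
ionash: reached.
Reached: yulule, ondjor, and ionash — 3 of the 5.

3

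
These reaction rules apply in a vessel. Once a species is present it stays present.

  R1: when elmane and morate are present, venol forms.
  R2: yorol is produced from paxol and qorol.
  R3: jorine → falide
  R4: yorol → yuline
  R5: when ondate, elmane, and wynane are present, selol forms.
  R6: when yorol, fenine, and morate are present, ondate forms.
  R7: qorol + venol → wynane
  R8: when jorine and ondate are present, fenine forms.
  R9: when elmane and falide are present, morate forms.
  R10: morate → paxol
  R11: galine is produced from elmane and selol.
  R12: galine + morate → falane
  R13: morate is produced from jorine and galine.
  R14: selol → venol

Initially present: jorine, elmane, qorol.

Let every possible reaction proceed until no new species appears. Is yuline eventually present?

jorine present → falide forms (R3).
elmane and falide present → morate forms (R9).
morate present → paxol forms (R10).
paxol and qorol present → yorol forms (R2).
yorol present → yuline forms (R4).

Yes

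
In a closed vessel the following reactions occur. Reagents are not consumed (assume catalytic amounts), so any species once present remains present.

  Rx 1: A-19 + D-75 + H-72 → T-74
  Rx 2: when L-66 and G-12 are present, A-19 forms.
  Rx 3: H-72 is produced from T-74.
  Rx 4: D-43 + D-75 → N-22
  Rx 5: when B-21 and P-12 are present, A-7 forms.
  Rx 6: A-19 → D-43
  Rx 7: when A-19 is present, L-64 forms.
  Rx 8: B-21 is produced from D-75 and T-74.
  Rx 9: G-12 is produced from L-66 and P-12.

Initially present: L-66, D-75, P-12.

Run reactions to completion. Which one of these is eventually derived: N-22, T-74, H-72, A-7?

N-22

L-66 and P-12 present → G-12 forms (Rx 9).
L-66 and G-12 present → A-19 forms (Rx 2).
A-19 present → D-43 forms (Rx 6).
D-43 and D-75 present → N-22 forms (Rx 4).
A-7 would need B-21 and P-12 (Rx 5), but B-21 never forms. H-72 would need T-74 (Rx 3), but T-74 never forms. T-74 would need A-19, D-75, and H-72 (Rx 1), but H-72 never forms.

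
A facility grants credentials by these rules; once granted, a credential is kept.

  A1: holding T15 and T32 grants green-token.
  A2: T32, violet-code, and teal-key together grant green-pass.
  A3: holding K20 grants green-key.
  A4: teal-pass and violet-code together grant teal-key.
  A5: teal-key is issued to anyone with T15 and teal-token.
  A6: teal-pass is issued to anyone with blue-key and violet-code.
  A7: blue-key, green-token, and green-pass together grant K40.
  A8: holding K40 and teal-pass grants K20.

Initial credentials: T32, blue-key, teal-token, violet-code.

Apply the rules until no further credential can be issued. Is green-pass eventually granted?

Yes

Holding blue-key and violet-code grants teal-pass (A6).
Holding teal-pass and violet-code grants teal-key (A4).
Holding T32, violet-code, and teal-key grants green-pass (A2).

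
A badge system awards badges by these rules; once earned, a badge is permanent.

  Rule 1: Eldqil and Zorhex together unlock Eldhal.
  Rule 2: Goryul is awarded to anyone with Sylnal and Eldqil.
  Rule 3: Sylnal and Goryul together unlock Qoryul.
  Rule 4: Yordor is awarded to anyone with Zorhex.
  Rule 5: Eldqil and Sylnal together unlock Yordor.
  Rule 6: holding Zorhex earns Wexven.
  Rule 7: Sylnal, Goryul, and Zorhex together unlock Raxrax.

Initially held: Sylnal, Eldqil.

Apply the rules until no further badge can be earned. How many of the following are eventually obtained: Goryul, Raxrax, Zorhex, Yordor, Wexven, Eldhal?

2

With Sylnal and Eldqil, Goryul is earned (Rule 2).
With Eldqil and Sylnal, Yordor is earned (Rule 5).
Goryul: reached.
Raxrax would need Sylnal, Goryul, and Zorhex (Rule 7), but Zorhex is never earned.
No rule produces Zorhex, and it is not given.
Yordor: reached.
Wexven would need Zorhex (Rule 6), but Zorhex is never earned.
Eldhal would need Eldqil and Zorhex (Rule 1), but Zorhex is never earned.
Reached: Goryul and Yordor — 2 of the 6.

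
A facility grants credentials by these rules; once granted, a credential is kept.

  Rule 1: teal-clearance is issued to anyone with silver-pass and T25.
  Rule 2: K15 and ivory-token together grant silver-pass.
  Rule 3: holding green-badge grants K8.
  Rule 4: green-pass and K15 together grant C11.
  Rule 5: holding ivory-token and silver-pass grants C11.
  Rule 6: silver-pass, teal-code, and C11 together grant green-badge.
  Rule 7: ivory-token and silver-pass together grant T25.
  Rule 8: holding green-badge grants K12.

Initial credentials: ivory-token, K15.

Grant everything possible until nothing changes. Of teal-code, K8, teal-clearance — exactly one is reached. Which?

Holding K15 and ivory-token grants silver-pass (Rule 2).
Holding ivory-token and silver-pass grants T25 (Rule 7).
Holding silver-pass and T25 grants teal-clearance (Rule 1).
No rule produces teal-code, and it is not given. K8 would need green-badge (Rule 3), but green-badge is never granted.

teal-clearance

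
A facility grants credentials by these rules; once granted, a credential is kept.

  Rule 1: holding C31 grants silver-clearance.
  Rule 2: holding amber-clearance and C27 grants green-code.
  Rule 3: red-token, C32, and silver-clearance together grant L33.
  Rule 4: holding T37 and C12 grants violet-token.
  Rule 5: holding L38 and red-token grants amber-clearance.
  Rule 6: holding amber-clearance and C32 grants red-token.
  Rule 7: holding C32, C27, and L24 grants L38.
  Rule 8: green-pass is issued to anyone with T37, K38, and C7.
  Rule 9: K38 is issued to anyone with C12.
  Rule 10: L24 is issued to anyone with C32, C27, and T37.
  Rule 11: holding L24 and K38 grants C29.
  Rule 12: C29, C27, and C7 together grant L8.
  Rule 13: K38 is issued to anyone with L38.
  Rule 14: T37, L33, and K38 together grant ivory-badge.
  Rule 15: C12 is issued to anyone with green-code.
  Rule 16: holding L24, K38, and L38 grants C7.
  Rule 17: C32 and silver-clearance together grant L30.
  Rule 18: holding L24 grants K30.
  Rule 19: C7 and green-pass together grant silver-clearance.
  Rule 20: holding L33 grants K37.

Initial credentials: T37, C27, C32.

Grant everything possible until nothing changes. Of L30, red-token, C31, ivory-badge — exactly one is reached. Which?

L30

Holding C32, C27, and T37 grants L24 (Rule 10).
Holding C32, C27, and L24 grants L38 (Rule 7).
Holding L38 grants K38 (Rule 13).
Holding L24, K38, and L38 grants C7 (Rule 16).
Holding T37, K38, and C7 grants green-pass (Rule 8).
Holding C7 and green-pass grants silver-clearance (Rule 19).
Holding C32 and silver-clearance grants L30 (Rule 17).
No rule produces C31, and it is not given. red-token would need amber-clearance and C32 (Rule 6), but amber-clearance is never granted. ivory-badge would need T37, L33, and K38 (Rule 14), but L33 is never granted.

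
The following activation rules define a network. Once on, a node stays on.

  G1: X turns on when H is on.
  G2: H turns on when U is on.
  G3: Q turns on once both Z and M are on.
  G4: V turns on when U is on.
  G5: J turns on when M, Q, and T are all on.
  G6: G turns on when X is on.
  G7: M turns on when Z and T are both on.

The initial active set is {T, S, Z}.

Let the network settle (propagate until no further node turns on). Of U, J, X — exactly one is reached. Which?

Z and T are on, so M turns on (G7).
Z and M are on, so Q turns on (G3).
M, Q, and T are on, so J turns on (G5).
No rule produces U, and it is not given. X would need H (G1), but H never turns on.

J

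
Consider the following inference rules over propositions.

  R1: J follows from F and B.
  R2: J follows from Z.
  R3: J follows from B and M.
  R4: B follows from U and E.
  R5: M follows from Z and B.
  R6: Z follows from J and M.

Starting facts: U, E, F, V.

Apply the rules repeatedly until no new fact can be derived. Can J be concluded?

U and E hold, so B follows (R4).
F and B hold, so J follows (R1).

Yes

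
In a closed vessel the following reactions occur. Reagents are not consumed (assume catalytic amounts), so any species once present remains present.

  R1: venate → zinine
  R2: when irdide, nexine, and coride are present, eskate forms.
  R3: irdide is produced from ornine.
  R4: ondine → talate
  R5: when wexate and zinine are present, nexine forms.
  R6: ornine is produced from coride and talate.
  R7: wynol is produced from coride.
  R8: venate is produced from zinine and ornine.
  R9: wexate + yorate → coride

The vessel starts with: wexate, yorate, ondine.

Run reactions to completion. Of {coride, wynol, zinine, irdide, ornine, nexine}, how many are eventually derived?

ondine present → talate forms (R4).
wexate and yorate present → coride forms (R9).
coride and talate present → ornine forms (R6).
coride present → wynol forms (R7).
ornine present → irdide forms (R3).
coride: reached.
wynol: reached.
zinine would need venate (R1), but venate never forms.
irdide: reached.
ornine: reached.
nexine would need wexate and zinine (R5), but zinine never forms.
Reached: coride, wynol, irdide, and ornine — 4 of the 6.

4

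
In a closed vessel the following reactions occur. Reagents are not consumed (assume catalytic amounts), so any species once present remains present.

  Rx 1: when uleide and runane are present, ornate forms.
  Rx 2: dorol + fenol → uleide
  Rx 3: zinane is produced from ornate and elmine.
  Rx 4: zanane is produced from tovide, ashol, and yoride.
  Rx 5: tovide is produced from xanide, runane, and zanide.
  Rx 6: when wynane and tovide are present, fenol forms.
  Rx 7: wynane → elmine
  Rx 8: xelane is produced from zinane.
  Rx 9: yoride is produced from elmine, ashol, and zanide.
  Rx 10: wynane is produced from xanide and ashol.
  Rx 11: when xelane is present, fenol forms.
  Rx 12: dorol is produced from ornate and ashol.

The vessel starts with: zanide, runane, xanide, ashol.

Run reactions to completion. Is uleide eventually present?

No

uleide would need dorol and fenol (Rx 2), but dorol never forms.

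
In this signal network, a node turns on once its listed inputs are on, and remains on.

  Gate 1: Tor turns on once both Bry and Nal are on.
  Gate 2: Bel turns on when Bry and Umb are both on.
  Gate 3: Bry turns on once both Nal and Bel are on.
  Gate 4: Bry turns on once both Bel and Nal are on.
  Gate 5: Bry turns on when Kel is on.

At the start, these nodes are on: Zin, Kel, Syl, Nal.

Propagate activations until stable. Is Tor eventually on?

Kel is on, so Bry turns on (Gate 5).
Gate 1: Bry and Nal on → Tor on.

Yes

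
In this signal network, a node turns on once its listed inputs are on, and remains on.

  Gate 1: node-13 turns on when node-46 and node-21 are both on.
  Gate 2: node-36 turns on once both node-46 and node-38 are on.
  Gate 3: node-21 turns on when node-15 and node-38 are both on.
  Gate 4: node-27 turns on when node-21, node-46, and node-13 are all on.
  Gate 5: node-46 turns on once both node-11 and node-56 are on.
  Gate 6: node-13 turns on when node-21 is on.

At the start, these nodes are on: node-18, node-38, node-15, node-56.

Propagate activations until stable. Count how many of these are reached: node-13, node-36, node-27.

1

Gate 3: node-15 and node-38 on → node-21 on.
node-21 is on, so node-13 turns on (Gate 6).
node-13: reached.
node-36 would need node-46 and node-38 (Gate 2), but node-46 never turns on.
node-27 would need node-21, node-46, and node-13 (Gate 4), but node-46 never turns on.
Reached: node-13 — 1 of the 3.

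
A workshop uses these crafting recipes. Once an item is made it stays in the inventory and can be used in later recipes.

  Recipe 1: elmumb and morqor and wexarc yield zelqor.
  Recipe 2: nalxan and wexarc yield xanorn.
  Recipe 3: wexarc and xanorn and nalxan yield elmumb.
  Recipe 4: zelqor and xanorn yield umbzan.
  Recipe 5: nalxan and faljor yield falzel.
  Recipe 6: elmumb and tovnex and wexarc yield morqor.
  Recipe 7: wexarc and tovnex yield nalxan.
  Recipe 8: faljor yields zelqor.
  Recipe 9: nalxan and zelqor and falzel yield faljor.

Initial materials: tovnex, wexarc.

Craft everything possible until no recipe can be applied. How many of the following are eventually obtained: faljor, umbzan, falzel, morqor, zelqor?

Using Recipe 7, wexarc and tovnex make nalxan.
Using Recipe 2, nalxan and wexarc make xanorn.
wexarc and xanorn and nalxan → elmumb (Recipe 3).
Using Recipe 6, elmumb, tovnex, and wexarc make morqor.
Using Recipe 1, elmumb, morqor, and wexarc make zelqor.
Using Recipe 4, zelqor and xanorn make umbzan.
faljor would need nalxan, zelqor, and falzel (Recipe 9), but falzel is never obtained.
umbzan: reached.
falzel would need nalxan and faljor (Recipe 5), but faljor is never obtained.
morqor: reached.
zelqor: reached.
Reached: umbzan, morqor, and zelqor — 3 of the 5.

3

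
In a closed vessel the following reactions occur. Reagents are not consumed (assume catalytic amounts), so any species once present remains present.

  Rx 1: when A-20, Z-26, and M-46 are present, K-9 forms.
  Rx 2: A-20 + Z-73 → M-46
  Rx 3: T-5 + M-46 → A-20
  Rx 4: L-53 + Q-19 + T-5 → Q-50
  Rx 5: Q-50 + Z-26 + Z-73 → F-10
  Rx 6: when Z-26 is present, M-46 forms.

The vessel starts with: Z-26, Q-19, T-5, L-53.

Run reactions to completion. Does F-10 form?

F-10 would need Q-50, Z-26, and Z-73 (Rx 5), but Z-73 never forms.

No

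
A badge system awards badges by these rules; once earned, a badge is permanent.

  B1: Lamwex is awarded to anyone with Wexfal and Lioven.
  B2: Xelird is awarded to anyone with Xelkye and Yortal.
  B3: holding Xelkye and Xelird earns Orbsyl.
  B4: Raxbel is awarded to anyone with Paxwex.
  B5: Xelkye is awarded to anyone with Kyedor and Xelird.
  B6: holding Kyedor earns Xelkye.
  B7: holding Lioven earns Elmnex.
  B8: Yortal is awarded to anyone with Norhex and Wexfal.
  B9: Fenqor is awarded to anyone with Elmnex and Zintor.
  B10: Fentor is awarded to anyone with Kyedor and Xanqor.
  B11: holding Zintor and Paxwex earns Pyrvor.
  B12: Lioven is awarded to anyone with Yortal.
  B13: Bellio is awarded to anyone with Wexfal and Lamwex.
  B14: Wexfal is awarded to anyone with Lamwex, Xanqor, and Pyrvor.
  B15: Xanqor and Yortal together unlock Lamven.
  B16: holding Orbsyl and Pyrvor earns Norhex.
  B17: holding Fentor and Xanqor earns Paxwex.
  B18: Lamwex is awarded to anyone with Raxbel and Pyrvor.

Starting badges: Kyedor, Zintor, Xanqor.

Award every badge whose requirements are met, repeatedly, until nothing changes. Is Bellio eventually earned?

With Kyedor and Xanqor, Fentor is earned (B10).
With Fentor and Xanqor, Paxwex is earned (B17).
With Paxwex, Raxbel is earned (B4).
With Zintor and Paxwex, Pyrvor is earned (B11).
With Raxbel and Pyrvor, Lamwex is earned (B18).
With Lamwex, Xanqor, and Pyrvor, Wexfal is earned (B14).
With Wexfal and Lamwex, Bellio is earned (B13).

Yes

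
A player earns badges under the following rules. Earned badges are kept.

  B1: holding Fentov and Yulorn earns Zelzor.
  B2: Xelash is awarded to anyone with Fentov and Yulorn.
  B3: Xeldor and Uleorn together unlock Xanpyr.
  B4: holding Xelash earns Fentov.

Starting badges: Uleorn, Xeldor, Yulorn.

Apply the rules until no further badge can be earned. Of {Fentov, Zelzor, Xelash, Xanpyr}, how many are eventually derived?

1

With Xeldor and Uleorn, Xanpyr is earned (B3).
Fentov would need Xelash (B4), but Xelash is never earned.
Zelzor would need Fentov and Yulorn (B1), but Fentov is never earned.
Xelash would need Fentov and Yulorn (B2), but Fentov is never earned.
Xanpyr: reached.
Reached: Xanpyr — 1 of the 4.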